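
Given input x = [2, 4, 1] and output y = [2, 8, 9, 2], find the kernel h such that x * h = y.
Output length 4 = len(x) + len(h) - 1 ⇒ len(h) = 2. Solve h forward using h[k] = (y[k] - Σ_{i≥1} x[i]·h[k-i]) / x[0]: h[0] = y[0] / x[0] = 2 / 2 = 1; h[1] = (y[1] - 4×1) / x[0] = (8 - 4×1) / 2 = 2. So h = [1, 2]. Forward-check [2, 4, 1] * [1, 2]: y[0] = 2×1 = 2; y[1] = 2×2 + 4×1 = 8; y[2] = 4×2 + 1×1 = 9; y[3] = 1×2 = 2 → [2, 8, 9, 2] ✓

[1, 2]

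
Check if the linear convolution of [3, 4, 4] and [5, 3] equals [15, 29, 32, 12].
Recompute linear convolution of [3, 4, 4] and [5, 3]: y[0] = 3×5 = 15; y[1] = 3×3 + 4×5 = 29; y[2] = 4×3 + 4×5 = 32; y[3] = 4×3 = 12 → [15, 29, 32, 12]. Given [15, 29, 32, 12] matches, so answer: Yes

Yes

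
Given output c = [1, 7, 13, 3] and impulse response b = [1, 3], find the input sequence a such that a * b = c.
Deconvolve c=[1, 7, 13, 3] by b=[1, 3]. Since b[0]=1, solve forward: a[0] = c[0] / 1 = 1; a[1] = (c[1] - 1×3) / 1 = 4; a[2] = (c[2] - 4×3) / 1 = 1. So a = [1, 4, 1]. Check by forward convolution: c[0] = 1×1 = 1; c[1] = 1×3 + 4×1 = 7; c[2] = 4×3 + 1×1 = 13; c[3] = 1×3 = 3

[1, 4, 1]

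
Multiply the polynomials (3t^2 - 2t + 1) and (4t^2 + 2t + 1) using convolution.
Ascending coefficients: a = [1, -2, 3], b = [1, 2, 4]. c[0] = 1×1 = 1; c[1] = 1×2 + -2×1 = 0; c[2] = 1×4 + -2×2 + 3×1 = 3; c[3] = -2×4 + 3×2 = -2; c[4] = 3×4 = 12. Result coefficients: [1, 0, 3, -2, 12] → 12t^4 - 2t^3 + 3t^2 + 1

12t^4 - 2t^3 + 3t^2 + 1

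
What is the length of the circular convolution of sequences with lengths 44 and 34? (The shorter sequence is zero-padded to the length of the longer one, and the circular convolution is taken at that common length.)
Circular convolution (zero-padding the shorter input) has length max(m, n) = max(44, 34) = 44

44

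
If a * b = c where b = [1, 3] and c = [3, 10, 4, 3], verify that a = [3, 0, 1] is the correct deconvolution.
Forward-compute [3, 0, 1] * [1, 3]: c[0] = 3×1 = 3; c[1] = 3×3 + 0×1 = 9; c[2] = 0×3 + 1×1 = 1; c[3] = 1×3 = 3 → [3, 9, 1, 3]. Does not match given c = [3, 10, 4, 3].

Not verified. [3, 0, 1] * [1, 3] = [3, 9, 1, 3], which differs from [3, 10, 4, 3] at index 1.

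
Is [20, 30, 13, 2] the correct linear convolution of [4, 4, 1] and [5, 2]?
Recompute linear convolution of [4, 4, 1] and [5, 2]: y[0] = 4×5 = 20; y[1] = 4×2 + 4×5 = 28; y[2] = 4×2 + 1×5 = 13; y[3] = 1×2 = 2 → [20, 28, 13, 2]. Compare to given [20, 30, 13, 2]: they differ at index 1: given 30, correct 28, so answer: No

No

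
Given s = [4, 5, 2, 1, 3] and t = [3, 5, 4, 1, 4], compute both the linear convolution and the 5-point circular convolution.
Linear: y_lin[0] = 4×3 = 12; y_lin[1] = 4×5 + 5×3 = 35; y_lin[2] = 4×4 + 5×5 + 2×3 = 47; y_lin[3] = 4×1 + 5×4 + 2×5 + 1×3 = 37; y_lin[4] = 4×4 + 5×1 + 2×4 + 1×5 + 3×3 = 43; y_lin[5] = 5×4 + 2×1 + 1×4 + 3×5 = 41; y_lin[6] = 2×4 + 1×1 + 3×4 = 21; y_lin[7] = 1×4 + 3×1 = 7; y_lin[8] = 3×4 = 12 → [12, 35, 47, 37, 43, 41, 21, 7, 12]. Circular (length 5): y[0] = 4×3 + 5×4 + 2×1 + 1×4 + 3×5 = 53; y[1] = 4×5 + 5×3 + 2×4 + 1×1 + 3×4 = 56; y[2] = 4×4 + 5×5 + 2×3 + 1×4 + 3×1 = 54; y[3] = 4×1 + 5×4 + 2×5 + 1×3 + 3×4 = 49; y[4] = 4×4 + 5×1 + 2×4 + 1×5 + 3×3 = 43 → [53, 56, 54, 49, 43]

Linear: [12, 35, 47, 37, 43, 41, 21, 7, 12], Circular: [53, 56, 54, 49, 43]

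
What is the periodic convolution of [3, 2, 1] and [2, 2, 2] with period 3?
Use y[k] = Σ_j u[j]·v[(k-j) mod 3]. y[0] = 3×2 + 2×2 + 1×2 = 12; y[1] = 3×2 + 2×2 + 1×2 = 12; y[2] = 3×2 + 2×2 + 1×2 = 12. Result: [12, 12, 12]

[12, 12, 12]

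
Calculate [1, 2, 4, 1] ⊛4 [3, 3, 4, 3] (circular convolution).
Use y[k] = Σ_j x[j]·h[(k-j) mod 4]. y[0] = 1×3 + 2×3 + 4×4 + 1×3 = 28; y[1] = 1×3 + 2×3 + 4×3 + 1×4 = 25; y[2] = 1×4 + 2×3 + 4×3 + 1×3 = 25; y[3] = 1×3 + 2×4 + 4×3 + 1×3 = 26. Result: [28, 25, 25, 26]

[28, 25, 25, 26]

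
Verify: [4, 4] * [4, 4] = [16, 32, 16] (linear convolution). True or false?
Recompute linear convolution of [4, 4] and [4, 4]: y[0] = 4×4 = 16; y[1] = 4×4 + 4×4 = 32; y[2] = 4×4 = 16 → [16, 32, 16]. Given [16, 32, 16] matches, so answer: Yes

Yes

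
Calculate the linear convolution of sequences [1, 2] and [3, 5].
y[0] = 1×3 = 3; y[1] = 1×5 + 2×3 = 11; y[2] = 2×5 = 10

[3, 11, 10]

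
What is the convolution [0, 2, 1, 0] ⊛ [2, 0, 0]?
y[0] = 0×2 = 0; y[1] = 0×0 + 2×2 = 4; y[2] = 0×0 + 2×0 + 1×2 = 2; y[3] = 2×0 + 1×0 + 0×2 = 0; y[4] = 1×0 + 0×0 = 0; y[5] = 0×0 = 0

[0, 4, 2, 0, 0, 0]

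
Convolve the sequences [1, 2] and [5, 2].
y[0] = 1×5 = 5; y[1] = 1×2 + 2×5 = 12; y[2] = 2×2 = 4

[5, 12, 4]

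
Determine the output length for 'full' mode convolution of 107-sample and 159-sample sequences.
Linear/full convolution length: m + n - 1 = 107 + 159 - 1 = 265

265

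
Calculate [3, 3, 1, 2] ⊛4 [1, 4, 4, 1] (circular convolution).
Use y[k] = Σ_j x[j]·h[(k-j) mod 4]. y[0] = 3×1 + 3×1 + 1×4 + 2×4 = 18; y[1] = 3×4 + 3×1 + 1×1 + 2×4 = 24; y[2] = 3×4 + 3×4 + 1×1 + 2×1 = 27; y[3] = 3×1 + 3×4 + 1×4 + 2×1 = 21. Result: [18, 24, 27, 21]

[18, 24, 27, 21]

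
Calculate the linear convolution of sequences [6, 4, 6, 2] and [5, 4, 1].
y[0] = 6×5 = 30; y[1] = 6×4 + 4×5 = 44; y[2] = 6×1 + 4×4 + 6×5 = 52; y[3] = 4×1 + 6×4 + 2×5 = 38; y[4] = 6×1 + 2×4 = 14; y[5] = 2×1 = 2

[30, 44, 52, 38, 14, 2]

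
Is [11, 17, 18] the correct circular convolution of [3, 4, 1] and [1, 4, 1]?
Recompute circular convolution of [3, 4, 1] and [1, 4, 1]: y[0] = 3×1 + 4×1 + 1×4 = 11; y[1] = 3×4 + 4×1 + 1×1 = 17; y[2] = 3×1 + 4×4 + 1×1 = 20 → [11, 17, 20]. Compare to given [11, 17, 18]: they differ at index 2: given 18, correct 20, so answer: No

No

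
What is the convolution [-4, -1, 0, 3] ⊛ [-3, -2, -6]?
y[0] = -4×-3 = 12; y[1] = -4×-2 + -1×-3 = 11; y[2] = -4×-6 + -1×-2 + 0×-3 = 26; y[3] = -1×-6 + 0×-2 + 3×-3 = -3; y[4] = 0×-6 + 3×-2 = -6; y[5] = 3×-6 = -18

[12, 11, 26, -3, -6, -18]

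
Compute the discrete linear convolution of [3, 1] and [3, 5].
y[0] = 3×3 = 9; y[1] = 3×5 + 1×3 = 18; y[2] = 1×5 = 5

[9, 18, 5]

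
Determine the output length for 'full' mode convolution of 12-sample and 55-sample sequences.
Linear/full convolution length: m + n - 1 = 12 + 55 - 1 = 66

66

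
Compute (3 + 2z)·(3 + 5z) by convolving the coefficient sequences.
Ascending coefficients: a = [3, 2], b = [3, 5]. c[0] = 3×3 = 9; c[1] = 3×5 + 2×3 = 21; c[2] = 2×5 = 10. Result coefficients: [9, 21, 10] → 9 + 21z + 10z^2

9 + 21z + 10z^2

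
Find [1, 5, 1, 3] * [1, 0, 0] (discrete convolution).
y[0] = 1×1 = 1; y[1] = 1×0 + 5×1 = 5; y[2] = 1×0 + 5×0 + 1×1 = 1; y[3] = 5×0 + 1×0 + 3×1 = 3; y[4] = 1×0 + 3×0 = 0; y[5] = 3×0 = 0

[1, 5, 1, 3, 0, 0]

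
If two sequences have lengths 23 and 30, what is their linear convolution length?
Linear/full convolution length: m + n - 1 = 23 + 30 - 1 = 52

52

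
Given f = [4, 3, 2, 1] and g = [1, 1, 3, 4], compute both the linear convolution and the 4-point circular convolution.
Linear: y_lin[0] = 4×1 = 4; y_lin[1] = 4×1 + 3×1 = 7; y_lin[2] = 4×3 + 3×1 + 2×1 = 17; y_lin[3] = 4×4 + 3×3 + 2×1 + 1×1 = 28; y_lin[4] = 3×4 + 2×3 + 1×1 = 19; y_lin[5] = 2×4 + 1×3 = 11; y_lin[6] = 1×4 = 4 → [4, 7, 17, 28, 19, 11, 4]. Circular (length 4): y[0] = 4×1 + 3×4 + 2×3 + 1×1 = 23; y[1] = 4×1 + 3×1 + 2×4 + 1×3 = 18; y[2] = 4×3 + 3×1 + 2×1 + 1×4 = 21; y[3] = 4×4 + 3×3 + 2×1 + 1×1 = 28 → [23, 18, 21, 28]

Linear: [4, 7, 17, 28, 19, 11, 4], Circular: [23, 18, 21, 28]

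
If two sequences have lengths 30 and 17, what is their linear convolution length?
Linear/full convolution length: m + n - 1 = 30 + 17 - 1 = 46

46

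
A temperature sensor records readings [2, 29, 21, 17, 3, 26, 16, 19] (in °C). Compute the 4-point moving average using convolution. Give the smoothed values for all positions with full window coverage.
4-point moving average kernel = [1, 1, 1, 1]. Apply in 'valid' mode (full window coverage): avg[0] = (2 + 29 + 21 + 17) / 4 = 17.25; avg[1] = (29 + 21 + 17 + 3) / 4 = 17.5; avg[2] = (21 + 17 + 3 + 26) / 4 = 16.75; avg[3] = (17 + 3 + 26 + 16) / 4 = 15.5; avg[4] = (3 + 26 + 16 + 19) / 4 = 16.0. Smoothed values: [17.25, 17.5, 16.75, 15.5, 16.0]

[17.25, 17.5, 16.75, 15.5, 16.0]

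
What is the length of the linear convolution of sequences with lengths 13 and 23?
Linear/full convolution length: m + n - 1 = 13 + 23 - 1 = 35

35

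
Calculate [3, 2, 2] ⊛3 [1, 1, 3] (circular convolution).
Use y[k] = Σ_j x[j]·h[(k-j) mod 3]. y[0] = 3×1 + 2×3 + 2×1 = 11; y[1] = 3×1 + 2×1 + 2×3 = 11; y[2] = 3×3 + 2×1 + 2×1 = 13. Result: [11, 11, 13]

[11, 11, 13]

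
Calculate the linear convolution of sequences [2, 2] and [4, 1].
y[0] = 2×4 = 8; y[1] = 2×1 + 2×4 = 10; y[2] = 2×1 = 2

[8, 10, 2]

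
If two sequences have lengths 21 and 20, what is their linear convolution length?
Linear/full convolution length: m + n - 1 = 21 + 20 - 1 = 40

40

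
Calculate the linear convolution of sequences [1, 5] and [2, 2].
y[0] = 1×2 = 2; y[1] = 1×2 + 5×2 = 12; y[2] = 5×2 = 10

[2, 12, 10]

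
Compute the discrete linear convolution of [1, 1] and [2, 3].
y[0] = 1×2 = 2; y[1] = 1×3 + 1×2 = 5; y[2] = 1×3 = 3

[2, 5, 3]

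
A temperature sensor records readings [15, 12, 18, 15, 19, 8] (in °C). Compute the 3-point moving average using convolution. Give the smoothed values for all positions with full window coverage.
3-point moving average kernel = [1, 1, 1]. Apply in 'valid' mode (full window coverage): avg[0] = (15 + 12 + 18) / 3 = 15.0; avg[1] = (12 + 18 + 15) / 3 = 15.0; avg[2] = (18 + 15 + 19) / 3 = 17.33; avg[3] = (15 + 19 + 8) / 3 = 14.0. Smoothed values: [15.0, 15.0, 17.33, 14.0]

[15.0, 15.0, 17.33, 14.0]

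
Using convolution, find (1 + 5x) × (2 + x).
Ascending coefficients: a = [1, 5], b = [2, 1]. c[0] = 1×2 = 2; c[1] = 1×1 + 5×2 = 11; c[2] = 5×1 = 5. Result coefficients: [2, 11, 5] → 2 + 11x + 5x^2

2 + 11x + 5x^2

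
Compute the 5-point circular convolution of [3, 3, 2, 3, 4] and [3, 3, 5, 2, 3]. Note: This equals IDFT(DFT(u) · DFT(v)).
Either evaluate y[k] = Σ_j u[j]·v[(k-j) mod 5] directly, or use IDFT(DFT(u) · DFT(v)). y[0] = 3×3 + 3×3 + 2×2 + 3×5 + 4×3 = 49; y[1] = 3×3 + 3×3 + 2×3 + 3×2 + 4×5 = 50; y[2] = 3×5 + 3×3 + 2×3 + 3×3 + 4×2 = 47; y[3] = 3×2 + 3×5 + 2×3 + 3×3 + 4×3 = 48; y[4] = 3×3 + 3×2 + 2×5 + 3×3 + 4×3 = 46. Result: [49, 50, 47, 48, 46]

[49, 50, 47, 48, 46]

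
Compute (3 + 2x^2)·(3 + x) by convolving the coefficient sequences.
Ascending coefficients: a = [3, 0, 2], b = [3, 1]. c[0] = 3×3 = 9; c[1] = 3×1 + 0×3 = 3; c[2] = 0×1 + 2×3 = 6; c[3] = 2×1 = 2. Result coefficients: [9, 3, 6, 2] → 9 + 3x + 6x^2 + 2x^3

9 + 3x + 6x^2 + 2x^3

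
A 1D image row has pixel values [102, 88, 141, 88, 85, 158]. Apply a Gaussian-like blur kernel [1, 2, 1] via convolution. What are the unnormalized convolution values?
Convolve image row [102, 88, 141, 88, 85, 158] with kernel [1, 2, 1]: y[0] = 102×1 = 102; y[1] = 102×2 + 88×1 = 292; y[2] = 102×1 + 88×2 + 141×1 = 419; y[3] = 88×1 + 141×2 + 88×1 = 458; y[4] = 141×1 + 88×2 + 85×1 = 402; y[5] = 88×1 + 85×2 + 158×1 = 416; y[6] = 85×1 + 158×2 = 401; y[7] = 158×1 = 158 → [102, 292, 419, 458, 402, 416, 401, 158]. Normalization factor = sum(kernel) = 4.

[102, 292, 419, 458, 402, 416, 401, 158]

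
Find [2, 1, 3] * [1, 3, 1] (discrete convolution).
y[0] = 2×1 = 2; y[1] = 2×3 + 1×1 = 7; y[2] = 2×1 + 1×3 + 3×1 = 8; y[3] = 1×1 + 3×3 = 10; y[4] = 3×1 = 3

[2, 7, 8, 10, 3]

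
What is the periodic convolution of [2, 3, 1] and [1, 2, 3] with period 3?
Use y[k] = Σ_j s[j]·t[(k-j) mod 3]. y[0] = 2×1 + 3×3 + 1×2 = 13; y[1] = 2×2 + 3×1 + 1×3 = 10; y[2] = 2×3 + 3×2 + 1×1 = 13. Result: [13, 10, 13]

[13, 10, 13]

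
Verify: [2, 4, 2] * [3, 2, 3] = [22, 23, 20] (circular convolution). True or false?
Recompute circular convolution of [2, 4, 2] and [3, 2, 3]: y[0] = 2×3 + 4×3 + 2×2 = 22; y[1] = 2×2 + 4×3 + 2×3 = 22; y[2] = 2×3 + 4×2 + 2×3 = 20 → [22, 22, 20]. Compare to given [22, 23, 20]: they differ at index 1: given 23, correct 22, so answer: No

No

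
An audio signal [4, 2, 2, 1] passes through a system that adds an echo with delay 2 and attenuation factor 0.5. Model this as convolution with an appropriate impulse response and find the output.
Direct-path + delayed-attenuated-path model → impulse response h = [1, 0, 0.5] (1 at lag 0, 0.5 at lag 2). Output y[n] = x[n] + 0.5·x[n - 2] (with x[n] = 0 outside 0..3): y[0] = 4 + 0.5×0 = 4; y[1] = 2 + 0.5×0 = 2; y[2] = 2 + 0.5×4 = 4.0; y[3] = 1 + 0.5×2 = 2.0; y[4] = 0 + 0.5×2 = 1.0; y[5] = 0 + 0.5×1 = 0.5. So y = [4, 2, 4.0, 2.0, 1.0, 0.5]

[4, 2, 4.0, 2.0, 1.0, 0.5]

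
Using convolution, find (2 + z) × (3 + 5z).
Ascending coefficients: a = [2, 1], b = [3, 5]. c[0] = 2×3 = 6; c[1] = 2×5 + 1×3 = 13; c[2] = 1×5 = 5. Result coefficients: [6, 13, 5] → 6 + 13z + 5z^2

6 + 13z + 5z^2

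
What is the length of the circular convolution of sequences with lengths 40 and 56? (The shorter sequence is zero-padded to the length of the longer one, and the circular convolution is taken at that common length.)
Circular convolution (zero-padding the shorter input) has length max(m, n) = max(40, 56) = 56

56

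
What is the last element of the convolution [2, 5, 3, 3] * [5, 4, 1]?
Use y[k] = Σ_i a[i]·b[k-i] at k=5. y[5] = 3×1 = 3

3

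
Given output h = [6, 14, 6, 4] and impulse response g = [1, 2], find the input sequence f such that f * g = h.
Deconvolve h=[6, 14, 6, 4] by g=[1, 2]. Since g[0]=1, solve forward: f[0] = h[0] / 1 = 6; f[1] = (h[1] - 6×2) / 1 = 2; f[2] = (h[2] - 2×2) / 1 = 2. So f = [6, 2, 2]. Check by forward convolution: h[0] = 6×1 = 6; h[1] = 6×2 + 2×1 = 14; h[2] = 2×2 + 2×1 = 6; h[3] = 2×2 = 4

[6, 2, 2]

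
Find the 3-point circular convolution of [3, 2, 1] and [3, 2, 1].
Use y[k] = Σ_j f[j]·g[(k-j) mod 3]. y[0] = 3×3 + 2×1 + 1×2 = 13; y[1] = 3×2 + 2×3 + 1×1 = 13; y[2] = 3×1 + 2×2 + 1×3 = 10. Result: [13, 13, 10]

[13, 13, 10]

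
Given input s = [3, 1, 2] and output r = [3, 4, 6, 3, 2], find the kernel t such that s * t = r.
Output length 5 = len(s) + len(t) - 1 ⇒ len(t) = 3. Solve t forward using t[k] = (r[k] - Σ_{i≥1} s[i]·t[k-i]) / s[0]: t[0] = r[0] / s[0] = 3 / 3 = 1; t[1] = (r[1] - 1×1) / s[0] = (4 - 1×1) / 3 = 1; t[2] = (r[2] - 1×1 - 2×1) / s[0] = (6 - 1×1 - 2×1) / 3 = 1. So t = [1, 1, 1]. Forward-check [3, 1, 2] * [1, 1, 1]: r[0] = 3×1 = 3; r[1] = 3×1 + 1×1 = 4; r[2] = 3×1 + 1×1 + 2×1 = 6; r[3] = 1×1 + 2×1 = 3; r[4] = 2×1 = 2 → [3, 4, 6, 3, 2] ✓

[1, 1, 1]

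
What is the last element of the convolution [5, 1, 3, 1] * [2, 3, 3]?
Use y[k] = Σ_i a[i]·b[k-i] at k=5. y[5] = 1×3 = 3

3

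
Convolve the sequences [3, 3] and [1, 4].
y[0] = 3×1 = 3; y[1] = 3×4 + 3×1 = 15; y[2] = 3×4 = 12

[3, 15, 12]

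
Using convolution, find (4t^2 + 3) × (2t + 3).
Ascending coefficients: a = [3, 0, 4], b = [3, 2]. c[0] = 3×3 = 9; c[1] = 3×2 + 0×3 = 6; c[2] = 0×2 + 4×3 = 12; c[3] = 4×2 = 8. Result coefficients: [9, 6, 12, 8] → 8t^3 + 12t^2 + 6t + 9

8t^3 + 12t^2 + 6t + 9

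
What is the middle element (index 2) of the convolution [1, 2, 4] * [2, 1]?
Use y[k] = Σ_i a[i]·b[k-i] at k=2. y[2] = 2×1 + 4×2 = 10

10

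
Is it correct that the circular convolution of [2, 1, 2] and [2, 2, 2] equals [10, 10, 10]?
Recompute circular convolution of [2, 1, 2] and [2, 2, 2]: y[0] = 2×2 + 1×2 + 2×2 = 10; y[1] = 2×2 + 1×2 + 2×2 = 10; y[2] = 2×2 + 1×2 + 2×2 = 10 → [10, 10, 10]. Given [10, 10, 10] matches, so answer: Yes

Yes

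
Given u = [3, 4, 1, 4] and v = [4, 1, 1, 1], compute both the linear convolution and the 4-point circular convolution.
Linear: y_lin[0] = 3×4 = 12; y_lin[1] = 3×1 + 4×4 = 19; y_lin[2] = 3×1 + 4×1 + 1×4 = 11; y_lin[3] = 3×1 + 4×1 + 1×1 + 4×4 = 24; y_lin[4] = 4×1 + 1×1 + 4×1 = 9; y_lin[5] = 1×1 + 4×1 = 5; y_lin[6] = 4×1 = 4 → [12, 19, 11, 24, 9, 5, 4]. Circular (length 4): y[0] = 3×4 + 4×1 + 1×1 + 4×1 = 21; y[1] = 3×1 + 4×4 + 1×1 + 4×1 = 24; y[2] = 3×1 + 4×1 + 1×4 + 4×1 = 15; y[3] = 3×1 + 4×1 + 1×1 + 4×4 = 24 → [21, 24, 15, 24]

Linear: [12, 19, 11, 24, 9, 5, 4], Circular: [21, 24, 15, 24]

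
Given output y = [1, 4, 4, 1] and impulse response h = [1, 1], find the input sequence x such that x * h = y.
Deconvolve y=[1, 4, 4, 1] by h=[1, 1]. Since h[0]=1, solve forward: x[0] = y[0] / 1 = 1; x[1] = (y[1] - 1×1) / 1 = 3; x[2] = (y[2] - 3×1) / 1 = 1. So x = [1, 3, 1]. Check by forward convolution: y[0] = 1×1 = 1; y[1] = 1×1 + 3×1 = 4; y[2] = 3×1 + 1×1 = 4; y[3] = 1×1 = 1

[1, 3, 1]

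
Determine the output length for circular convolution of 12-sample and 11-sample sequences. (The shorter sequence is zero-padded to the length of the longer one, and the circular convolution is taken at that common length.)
Circular convolution (zero-padding the shorter input) has length max(m, n) = max(12, 11) = 12

12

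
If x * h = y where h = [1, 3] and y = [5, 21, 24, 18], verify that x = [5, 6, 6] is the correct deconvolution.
Forward-compute [5, 6, 6] * [1, 3]: y[0] = 5×1 = 5; y[1] = 5×3 + 6×1 = 21; y[2] = 6×3 + 6×1 = 24; y[3] = 6×3 = 18 → [5, 21, 24, 18]. Matches given y = [5, 21, 24, 18], so verified.

Verified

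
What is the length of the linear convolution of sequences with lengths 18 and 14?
Linear/full convolution length: m + n - 1 = 18 + 14 - 1 = 31

31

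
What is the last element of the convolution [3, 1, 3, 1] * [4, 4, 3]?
Use y[k] = Σ_i a[i]·b[k-i] at k=5. y[5] = 1×3 = 3

3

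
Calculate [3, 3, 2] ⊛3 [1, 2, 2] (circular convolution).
Use y[k] = Σ_j f[j]·g[(k-j) mod 3]. y[0] = 3×1 + 3×2 + 2×2 = 13; y[1] = 3×2 + 3×1 + 2×2 = 13; y[2] = 3×2 + 3×2 + 2×1 = 14. Result: [13, 13, 14]

[13, 13, 14]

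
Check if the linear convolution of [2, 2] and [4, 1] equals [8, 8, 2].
Recompute linear convolution of [2, 2] and [4, 1]: y[0] = 2×4 = 8; y[1] = 2×1 + 2×4 = 10; y[2] = 2×1 = 2 → [8, 10, 2]. Compare to given [8, 8, 2]: they differ at index 1: given 8, correct 10, so answer: No

No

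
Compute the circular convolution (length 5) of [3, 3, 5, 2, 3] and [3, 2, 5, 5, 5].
Use y[k] = Σ_j u[j]·v[(k-j) mod 5]. y[0] = 3×3 + 3×5 + 5×5 + 2×5 + 3×2 = 65; y[1] = 3×2 + 3×3 + 5×5 + 2×5 + 3×5 = 65; y[2] = 3×5 + 3×2 + 5×3 + 2×5 + 3×5 = 61; y[3] = 3×5 + 3×5 + 5×2 + 2×3 + 3×5 = 61; y[4] = 3×5 + 3×5 + 5×5 + 2×2 + 3×3 = 68. Result: [65, 65, 61, 61, 68]

[65, 65, 61, 61, 68]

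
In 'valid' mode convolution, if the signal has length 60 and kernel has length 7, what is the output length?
'Valid' mode counts only positions where the kernel fully overlaps the signal: m - n + 1 = 60 - 7 + 1 = 54

54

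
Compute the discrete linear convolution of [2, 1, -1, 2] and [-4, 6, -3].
y[0] = 2×-4 = -8; y[1] = 2×6 + 1×-4 = 8; y[2] = 2×-3 + 1×6 + -1×-4 = 4; y[3] = 1×-3 + -1×6 + 2×-4 = -17; y[4] = -1×-3 + 2×6 = 15; y[5] = 2×-3 = -6

[-8, 8, 4, -17, 15, -6]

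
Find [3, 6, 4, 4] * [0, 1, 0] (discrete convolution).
y[0] = 3×0 = 0; y[1] = 3×1 + 6×0 = 3; y[2] = 3×0 + 6×1 + 4×0 = 6; y[3] = 6×0 + 4×1 + 4×0 = 4; y[4] = 4×0 + 4×1 = 4; y[5] = 4×0 = 0

[0, 3, 6, 4, 4, 0]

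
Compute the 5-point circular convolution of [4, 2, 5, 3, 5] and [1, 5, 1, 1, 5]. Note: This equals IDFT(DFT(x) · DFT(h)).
Either evaluate y[k] = Σ_j x[j]·h[(k-j) mod 5] directly, or use IDFT(DFT(x) · DFT(h)). y[0] = 4×1 + 2×5 + 5×1 + 3×1 + 5×5 = 47; y[1] = 4×5 + 2×1 + 5×5 + 3×1 + 5×1 = 55; y[2] = 4×1 + 2×5 + 5×1 + 3×5 + 5×1 = 39; y[3] = 4×1 + 2×1 + 5×5 + 3×1 + 5×5 = 59; y[4] = 4×5 + 2×1 + 5×1 + 3×5 + 5×1 = 47. Result: [47, 55, 39, 59, 47]

[47, 55, 39, 59, 47]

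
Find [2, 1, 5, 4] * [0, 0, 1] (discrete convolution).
y[0] = 2×0 = 0; y[1] = 2×0 + 1×0 = 0; y[2] = 2×1 + 1×0 + 5×0 = 2; y[3] = 1×1 + 5×0 + 4×0 = 1; y[4] = 5×1 + 4×0 = 5; y[5] = 4×1 = 4

[0, 0, 2, 1, 5, 4]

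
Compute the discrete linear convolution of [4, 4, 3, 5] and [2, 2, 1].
y[0] = 4×2 = 8; y[1] = 4×2 + 4×2 = 16; y[2] = 4×1 + 4×2 + 3×2 = 18; y[3] = 4×1 + 3×2 + 5×2 = 20; y[4] = 3×1 + 5×2 = 13; y[5] = 5×1 = 5

[8, 16, 18, 20, 13, 5]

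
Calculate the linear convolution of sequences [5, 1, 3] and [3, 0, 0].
y[0] = 5×3 = 15; y[1] = 5×0 + 1×3 = 3; y[2] = 5×0 + 1×0 + 3×3 = 9; y[3] = 1×0 + 3×0 = 0; y[4] = 3×0 = 0

[15, 3, 9, 0, 0]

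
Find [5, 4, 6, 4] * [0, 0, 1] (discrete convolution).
y[0] = 5×0 = 0; y[1] = 5×0 + 4×0 = 0; y[2] = 5×1 + 4×0 + 6×0 = 5; y[3] = 4×1 + 6×0 + 4×0 = 4; y[4] = 6×1 + 4×0 = 6; y[5] = 4×1 = 4

[0, 0, 5, 4, 6, 4]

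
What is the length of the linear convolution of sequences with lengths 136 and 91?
Linear/full convolution length: m + n - 1 = 136 + 91 - 1 = 226

226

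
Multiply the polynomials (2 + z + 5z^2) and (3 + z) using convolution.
Ascending coefficients: a = [2, 1, 5], b = [3, 1]. c[0] = 2×3 = 6; c[1] = 2×1 + 1×3 = 5; c[2] = 1×1 + 5×3 = 16; c[3] = 5×1 = 5. Result coefficients: [6, 5, 16, 5] → 6 + 5z + 16z^2 + 5z^3

6 + 5z + 16z^2 + 5z^3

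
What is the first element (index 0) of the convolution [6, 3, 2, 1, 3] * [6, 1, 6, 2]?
Use y[k] = Σ_i a[i]·b[k-i] at k=0. y[0] = 6×6 = 36

36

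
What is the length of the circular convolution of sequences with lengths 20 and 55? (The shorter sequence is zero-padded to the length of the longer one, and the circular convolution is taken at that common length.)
Circular convolution (zero-padding the shorter input) has length max(m, n) = max(20, 55) = 55

55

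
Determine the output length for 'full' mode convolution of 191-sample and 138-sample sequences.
Linear/full convolution length: m + n - 1 = 191 + 138 - 1 = 328

328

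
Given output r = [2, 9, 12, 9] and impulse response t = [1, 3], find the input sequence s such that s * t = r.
Deconvolve r=[2, 9, 12, 9] by t=[1, 3]. Since t[0]=1, solve forward: s[0] = r[0] / 1 = 2; s[1] = (r[1] - 2×3) / 1 = 3; s[2] = (r[2] - 3×3) / 1 = 3. So s = [2, 3, 3]. Check by forward convolution: r[0] = 2×1 = 2; r[1] = 2×3 + 3×1 = 9; r[2] = 3×3 + 3×1 = 12; r[3] = 3×3 = 9

[2, 3, 3]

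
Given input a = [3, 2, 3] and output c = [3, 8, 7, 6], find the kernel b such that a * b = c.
Output length 4 = len(a) + len(b) - 1 ⇒ len(b) = 2. Solve b forward using b[k] = (c[k] - Σ_{i≥1} a[i]·b[k-i]) / a[0]: b[0] = c[0] / a[0] = 3 / 3 = 1; b[1] = (c[1] - 2×1) / a[0] = (8 - 2×1) / 3 = 2. So b = [1, 2]. Forward-check [3, 2, 3] * [1, 2]: c[0] = 3×1 = 3; c[1] = 3×2 + 2×1 = 8; c[2] = 2×2 + 3×1 = 7; c[3] = 3×2 = 6 → [3, 8, 7, 6] ✓

[1, 2]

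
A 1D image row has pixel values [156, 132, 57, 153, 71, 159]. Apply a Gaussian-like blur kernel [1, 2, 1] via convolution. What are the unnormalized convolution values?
Convolve image row [156, 132, 57, 153, 71, 159] with kernel [1, 2, 1]: y[0] = 156×1 = 156; y[1] = 156×2 + 132×1 = 444; y[2] = 156×1 + 132×2 + 57×1 = 477; y[3] = 132×1 + 57×2 + 153×1 = 399; y[4] = 57×1 + 153×2 + 71×1 = 434; y[5] = 153×1 + 71×2 + 159×1 = 454; y[6] = 71×1 + 159×2 = 389; y[7] = 159×1 = 159 → [156, 444, 477, 399, 434, 454, 389, 159]. Normalization factor = sum(kernel) = 4.

[156, 444, 477, 399, 434, 454, 389, 159]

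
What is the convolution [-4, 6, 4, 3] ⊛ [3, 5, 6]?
y[0] = -4×3 = -12; y[1] = -4×5 + 6×3 = -2; y[2] = -4×6 + 6×5 + 4×3 = 18; y[3] = 6×6 + 4×5 + 3×3 = 65; y[4] = 4×6 + 3×5 = 39; y[5] = 3×6 = 18

[-12, -2, 18, 65, 39, 18]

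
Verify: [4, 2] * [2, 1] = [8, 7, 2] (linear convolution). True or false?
Recompute linear convolution of [4, 2] and [2, 1]: y[0] = 4×2 = 8; y[1] = 4×1 + 2×2 = 8; y[2] = 2×1 = 2 → [8, 8, 2]. Compare to given [8, 7, 2]: they differ at index 1: given 7, correct 8, so answer: No

No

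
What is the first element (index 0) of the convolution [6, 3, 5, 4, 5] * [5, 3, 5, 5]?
Use y[k] = Σ_i a[i]·b[k-i] at k=0. y[0] = 6×5 = 30

30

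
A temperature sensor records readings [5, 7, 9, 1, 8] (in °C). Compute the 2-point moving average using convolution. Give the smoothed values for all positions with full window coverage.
2-point moving average kernel = [1, 1]. Apply in 'valid' mode (full window coverage): avg[0] = (5 + 7) / 2 = 6.0; avg[1] = (7 + 9) / 2 = 8.0; avg[2] = (9 + 1) / 2 = 5.0; avg[3] = (1 + 8) / 2 = 4.5. Smoothed values: [6.0, 8.0, 5.0, 4.5]

[6.0, 8.0, 5.0, 4.5]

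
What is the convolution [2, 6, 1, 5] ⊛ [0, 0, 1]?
y[0] = 2×0 = 0; y[1] = 2×0 + 6×0 = 0; y[2] = 2×1 + 6×0 + 1×0 = 2; y[3] = 6×1 + 1×0 + 5×0 = 6; y[4] = 1×1 + 5×0 = 1; y[5] = 5×1 = 5

[0, 0, 2, 6, 1, 5]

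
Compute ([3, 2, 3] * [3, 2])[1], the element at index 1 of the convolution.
Use y[k] = Σ_i a[i]·b[k-i] at k=1. y[1] = 3×2 + 2×3 = 12

12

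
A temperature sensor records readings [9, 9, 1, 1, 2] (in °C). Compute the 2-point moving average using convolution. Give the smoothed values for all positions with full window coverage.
2-point moving average kernel = [1, 1]. Apply in 'valid' mode (full window coverage): avg[0] = (9 + 9) / 2 = 9.0; avg[1] = (9 + 1) / 2 = 5.0; avg[2] = (1 + 1) / 2 = 1.0; avg[3] = (1 + 2) / 2 = 1.5. Smoothed values: [9.0, 5.0, 1.0, 1.5]

[9.0, 5.0, 1.0, 1.5]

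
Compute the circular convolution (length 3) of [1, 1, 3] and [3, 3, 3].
Use y[k] = Σ_j x[j]·h[(k-j) mod 3]. y[0] = 1×3 + 1×3 + 3×3 = 15; y[1] = 1×3 + 1×3 + 3×3 = 15; y[2] = 1×3 + 1×3 + 3×3 = 15. Result: [15, 15, 15]

[15, 15, 15]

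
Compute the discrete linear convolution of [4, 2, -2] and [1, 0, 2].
y[0] = 4×1 = 4; y[1] = 4×0 + 2×1 = 2; y[2] = 4×2 + 2×0 + -2×1 = 6; y[3] = 2×2 + -2×0 = 4; y[4] = -2×2 = -4

[4, 2, 6, 4, -4]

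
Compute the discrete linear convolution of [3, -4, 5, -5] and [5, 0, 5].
y[0] = 3×5 = 15; y[1] = 3×0 + -4×5 = -20; y[2] = 3×5 + -4×0 + 5×5 = 40; y[3] = -4×5 + 5×0 + -5×5 = -45; y[4] = 5×5 + -5×0 = 25; y[5] = -5×5 = -25

[15, -20, 40, -45, 25, -25]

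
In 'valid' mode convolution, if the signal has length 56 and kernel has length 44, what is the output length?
'Valid' mode counts only positions where the kernel fully overlaps the signal: m - n + 1 = 56 - 44 + 1 = 13

13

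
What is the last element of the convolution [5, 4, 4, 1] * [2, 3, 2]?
Use y[k] = Σ_i a[i]·b[k-i] at k=5. y[5] = 1×2 = 2

2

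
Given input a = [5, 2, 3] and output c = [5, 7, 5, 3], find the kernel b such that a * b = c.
Output length 4 = len(a) + len(b) - 1 ⇒ len(b) = 2. Solve b forward using b[k] = (c[k] - Σ_{i≥1} a[i]·b[k-i]) / a[0]: b[0] = c[0] / a[0] = 5 / 5 = 1; b[1] = (c[1] - 2×1) / a[0] = (7 - 2×1) / 5 = 1. So b = [1, 1]. Forward-check [5, 2, 3] * [1, 1]: c[0] = 5×1 = 5; c[1] = 5×1 + 2×1 = 7; c[2] = 2×1 + 3×1 = 5; c[3] = 3×1 = 3 → [5, 7, 5, 3] ✓

[1, 1]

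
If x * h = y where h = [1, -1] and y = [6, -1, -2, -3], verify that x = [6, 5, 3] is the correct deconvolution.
Forward-compute [6, 5, 3] * [1, -1]: y[0] = 6×1 = 6; y[1] = 6×-1 + 5×1 = -1; y[2] = 5×-1 + 3×1 = -2; y[3] = 3×-1 = -3 → [6, -1, -2, -3]. Matches given y = [6, -1, -2, -3], so verified.

Verified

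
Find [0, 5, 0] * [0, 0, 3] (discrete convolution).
y[0] = 0×0 = 0; y[1] = 0×0 + 5×0 = 0; y[2] = 0×3 + 5×0 + 0×0 = 0; y[3] = 5×3 + 0×0 = 15; y[4] = 0×3 = 0

[0, 0, 0, 15, 0]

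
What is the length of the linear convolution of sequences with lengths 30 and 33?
Linear/full convolution length: m + n - 1 = 30 + 33 - 1 = 62

62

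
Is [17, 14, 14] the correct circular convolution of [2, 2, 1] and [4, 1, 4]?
Recompute circular convolution of [2, 2, 1] and [4, 1, 4]: y[0] = 2×4 + 2×4 + 1×1 = 17; y[1] = 2×1 + 2×4 + 1×4 = 14; y[2] = 2×4 + 2×1 + 1×4 = 14 → [17, 14, 14]. Given [17, 14, 14] matches, so answer: Yes

Yes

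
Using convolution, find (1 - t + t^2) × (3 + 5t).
Ascending coefficients: a = [1, -1, 1], b = [3, 5]. c[0] = 1×3 = 3; c[1] = 1×5 + -1×3 = 2; c[2] = -1×5 + 1×3 = -2; c[3] = 1×5 = 5. Result coefficients: [3, 2, -2, 5] → 3 + 2t - 2t^2 + 5t^3

3 + 2t - 2t^2 + 5t^3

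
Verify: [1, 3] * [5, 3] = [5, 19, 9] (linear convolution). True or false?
Recompute linear convolution of [1, 3] and [5, 3]: y[0] = 1×5 = 5; y[1] = 1×3 + 3×5 = 18; y[2] = 3×3 = 9 → [5, 18, 9]. Compare to given [5, 19, 9]: they differ at index 1: given 19, correct 18, so answer: No

No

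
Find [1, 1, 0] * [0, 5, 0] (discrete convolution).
y[0] = 1×0 = 0; y[1] = 1×5 + 1×0 = 5; y[2] = 1×0 + 1×5 + 0×0 = 5; y[3] = 1×0 + 0×5 = 0; y[4] = 0×0 = 0

[0, 5, 5, 0, 0]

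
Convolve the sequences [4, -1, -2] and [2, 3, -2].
y[0] = 4×2 = 8; y[1] = 4×3 + -1×2 = 10; y[2] = 4×-2 + -1×3 + -2×2 = -15; y[3] = -1×-2 + -2×3 = -4; y[4] = -2×-2 = 4

[8, 10, -15, -4, 4]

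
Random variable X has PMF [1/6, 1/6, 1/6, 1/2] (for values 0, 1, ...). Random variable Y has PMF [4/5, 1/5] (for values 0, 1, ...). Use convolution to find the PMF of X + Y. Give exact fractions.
P(X+Y=k) = Σ_i P(X=i)·P(Y=k-i) — a convolution of [1/6, 1/6, 1/6, 1/2] and [4/5, 1/5]. P(X+Y=0) = (1/6)×(4/5) = 2/15; P(X+Y=1) = (1/6)×(1/5) + (1/6)×(4/5) = 1/30 + 2/15 = 1/6; P(X+Y=2) = (1/6)×(1/5) + (1/6)×(4/5) = 1/30 + 2/15 = 1/6; P(X+Y=3) = (1/6)×(1/5) + (1/2)×(4/5) = 1/30 + 2/5 = 13/30; P(X+Y=4) = (1/2)×(1/5) = 1/10. PMF: [2/15, 1/6, 1/6, 13/30, 1/10] (sums to 1 ✓)

[2/15, 1/6, 1/6, 13/30, 1/10]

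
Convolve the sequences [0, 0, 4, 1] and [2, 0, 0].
y[0] = 0×2 = 0; y[1] = 0×0 + 0×2 = 0; y[2] = 0×0 + 0×0 + 4×2 = 8; y[3] = 0×0 + 4×0 + 1×2 = 2; y[4] = 4×0 + 1×0 = 0; y[5] = 1×0 = 0

[0, 0, 8, 2, 0, 0]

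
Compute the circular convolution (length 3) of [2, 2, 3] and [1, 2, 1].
Use y[k] = Σ_j u[j]·v[(k-j) mod 3]. y[0] = 2×1 + 2×1 + 3×2 = 10; y[1] = 2×2 + 2×1 + 3×1 = 9; y[2] = 2×1 + 2×2 + 3×1 = 9. Result: [10, 9, 9]

[10, 9, 9]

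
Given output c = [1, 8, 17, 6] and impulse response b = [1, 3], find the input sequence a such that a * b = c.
Deconvolve c=[1, 8, 17, 6] by b=[1, 3]. Since b[0]=1, solve forward: a[0] = c[0] / 1 = 1; a[1] = (c[1] - 1×3) / 1 = 5; a[2] = (c[2] - 5×3) / 1 = 2. So a = [1, 5, 2]. Check by forward convolution: c[0] = 1×1 = 1; c[1] = 1×3 + 5×1 = 8; c[2] = 5×3 + 2×1 = 17; c[3] = 2×3 = 6

[1, 5, 2]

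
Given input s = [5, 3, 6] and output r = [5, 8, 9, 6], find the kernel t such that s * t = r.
Output length 4 = len(s) + len(t) - 1 ⇒ len(t) = 2. Solve t forward using t[k] = (r[k] - Σ_{i≥1} s[i]·t[k-i]) / s[0]: t[0] = r[0] / s[0] = 5 / 5 = 1; t[1] = (r[1] - 3×1) / s[0] = (8 - 3×1) / 5 = 1. So t = [1, 1]. Forward-check [5, 3, 6] * [1, 1]: r[0] = 5×1 = 5; r[1] = 5×1 + 3×1 = 8; r[2] = 3×1 + 6×1 = 9; r[3] = 6×1 = 6 → [5, 8, 9, 6] ✓

[1, 1]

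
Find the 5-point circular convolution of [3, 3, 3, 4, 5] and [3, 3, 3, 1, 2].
Use y[k] = Σ_j f[j]·g[(k-j) mod 5]. y[0] = 3×3 + 3×2 + 3×1 + 4×3 + 5×3 = 45; y[1] = 3×3 + 3×3 + 3×2 + 4×1 + 5×3 = 43; y[2] = 3×3 + 3×3 + 3×3 + 4×2 + 5×1 = 40; y[3] = 3×1 + 3×3 + 3×3 + 4×3 + 5×2 = 43; y[4] = 3×2 + 3×1 + 3×3 + 4×3 + 5×3 = 45. Result: [45, 43, 40, 43, 45]

[45, 43, 40, 43, 45]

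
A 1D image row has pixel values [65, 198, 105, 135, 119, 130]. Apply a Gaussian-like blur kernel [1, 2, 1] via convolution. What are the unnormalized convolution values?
Convolve image row [65, 198, 105, 135, 119, 130] with kernel [1, 2, 1]: y[0] = 65×1 = 65; y[1] = 65×2 + 198×1 = 328; y[2] = 65×1 + 198×2 + 105×1 = 566; y[3] = 198×1 + 105×2 + 135×1 = 543; y[4] = 105×1 + 135×2 + 119×1 = 494; y[5] = 135×1 + 119×2 + 130×1 = 503; y[6] = 119×1 + 130×2 = 379; y[7] = 130×1 = 130 → [65, 328, 566, 543, 494, 503, 379, 130]. Normalization factor = sum(kernel) = 4.

[65, 328, 566, 543, 494, 503, 379, 130]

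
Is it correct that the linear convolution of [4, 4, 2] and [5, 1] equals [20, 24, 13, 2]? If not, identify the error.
Recompute linear convolution of [4, 4, 2] and [5, 1]: y[0] = 4×5 = 20; y[1] = 4×1 + 4×5 = 24; y[2] = 4×1 + 2×5 = 14; y[3] = 2×1 = 2 → [20, 24, 14, 2]. Compare to given [20, 24, 13, 2]: they differ at index 2: given 13, correct 14, so answer: No

No. Error at index 2: given 13, correct 14.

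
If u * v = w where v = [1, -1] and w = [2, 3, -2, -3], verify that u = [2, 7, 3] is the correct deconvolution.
Forward-compute [2, 7, 3] * [1, -1]: w[0] = 2×1 = 2; w[1] = 2×-1 + 7×1 = 5; w[2] = 7×-1 + 3×1 = -4; w[3] = 3×-1 = -3 → [2, 5, -4, -3]. Does not match given w = [2, 3, -2, -3].

Not verified. [2, 7, 3] * [1, -1] = [2, 5, -4, -3], which differs from [2, 3, -2, -3] at index 1.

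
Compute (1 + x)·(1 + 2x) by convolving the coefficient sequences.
Ascending coefficients: a = [1, 1], b = [1, 2]. c[0] = 1×1 = 1; c[1] = 1×2 + 1×1 = 3; c[2] = 1×2 = 2. Result coefficients: [1, 3, 2] → 1 + 3x + 2x^2

1 + 3x + 2x^2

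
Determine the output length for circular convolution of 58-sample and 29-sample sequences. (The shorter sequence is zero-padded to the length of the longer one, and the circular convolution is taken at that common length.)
Circular convolution (zero-padding the shorter input) has length max(m, n) = max(58, 29) = 58

58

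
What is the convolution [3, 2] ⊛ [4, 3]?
y[0] = 3×4 = 12; y[1] = 3×3 + 2×4 = 17; y[2] = 2×3 = 6

[12, 17, 6]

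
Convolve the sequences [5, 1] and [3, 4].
y[0] = 5×3 = 15; y[1] = 5×4 + 1×3 = 23; y[2] = 1×4 = 4

[15, 23, 4]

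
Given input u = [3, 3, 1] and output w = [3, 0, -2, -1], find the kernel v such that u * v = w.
Output length 4 = len(u) + len(v) - 1 ⇒ len(v) = 2. Solve v forward using v[k] = (w[k] - Σ_{i≥1} u[i]·v[k-i]) / u[0]: v[0] = w[0] / u[0] = 3 / 3 = 1; v[1] = (w[1] - 3×1) / u[0] = (0 - 3×1) / 3 = -1. So v = [1, -1]. Forward-check [3, 3, 1] * [1, -1]: w[0] = 3×1 = 3; w[1] = 3×-1 + 3×1 = 0; w[2] = 3×-1 + 1×1 = -2; w[3] = 1×-1 = -1 → [3, 0, -2, -1] ✓

[1, -1]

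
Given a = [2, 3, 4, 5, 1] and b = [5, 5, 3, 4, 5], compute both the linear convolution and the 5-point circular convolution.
Linear: y_lin[0] = 2×5 = 10; y_lin[1] = 2×5 + 3×5 = 25; y_lin[2] = 2×3 + 3×5 + 4×5 = 41; y_lin[3] = 2×4 + 3×3 + 4×5 + 5×5 = 62; y_lin[4] = 2×5 + 3×4 + 4×3 + 5×5 + 1×5 = 64; y_lin[5] = 3×5 + 4×4 + 5×3 + 1×5 = 51; y_lin[6] = 4×5 + 5×4 + 1×3 = 43; y_lin[7] = 5×5 + 1×4 = 29; y_lin[8] = 1×5 = 5 → [10, 25, 41, 62, 64, 51, 43, 29, 5]. Circular (length 5): y[0] = 2×5 + 3×5 + 4×4 + 5×3 + 1×5 = 61; y[1] = 2×5 + 3×5 + 4×5 + 5×4 + 1×3 = 68; y[2] = 2×3 + 3×5 + 4×5 + 5×5 + 1×4 = 70; y[3] = 2×4 + 3×3 + 4×5 + 5×5 + 1×5 = 67; y[4] = 2×5 + 3×4 + 4×3 + 5×5 + 1×5 = 64 → [61, 68, 70, 67, 64]

Linear: [10, 25, 41, 62, 64, 51, 43, 29, 5], Circular: [61, 68, 70, 67, 64]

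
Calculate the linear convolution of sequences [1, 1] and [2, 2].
y[0] = 1×2 = 2; y[1] = 1×2 + 1×2 = 4; y[2] = 1×2 = 2

[2, 4, 2]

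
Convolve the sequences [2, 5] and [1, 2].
y[0] = 2×1 = 2; y[1] = 2×2 + 5×1 = 9; y[2] = 5×2 = 10

[2, 9, 10]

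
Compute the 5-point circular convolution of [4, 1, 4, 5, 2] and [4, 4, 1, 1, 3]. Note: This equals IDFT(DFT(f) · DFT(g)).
Either evaluate y[k] = Σ_j f[j]·g[(k-j) mod 5] directly, or use IDFT(DFT(f) · DFT(g)). y[0] = 4×4 + 1×3 + 4×1 + 5×1 + 2×4 = 36; y[1] = 4×4 + 1×4 + 4×3 + 5×1 + 2×1 = 39; y[2] = 4×1 + 1×4 + 4×4 + 5×3 + 2×1 = 41; y[3] = 4×1 + 1×1 + 4×4 + 5×4 + 2×3 = 47; y[4] = 4×3 + 1×1 + 4×1 + 5×4 + 2×4 = 45. Result: [36, 39, 41, 47, 45]

[36, 39, 41, 47, 45]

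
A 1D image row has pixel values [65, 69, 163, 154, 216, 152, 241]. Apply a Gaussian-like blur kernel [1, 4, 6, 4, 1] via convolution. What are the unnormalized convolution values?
Convolve image row [65, 69, 163, 154, 216, 152, 241] with kernel [1, 4, 6, 4, 1]: y[0] = 65×1 = 65; y[1] = 65×4 + 69×1 = 329; y[2] = 65×6 + 69×4 + 163×1 = 829; y[3] = 65×4 + 69×6 + 163×4 + 154×1 = 1480; y[4] = 65×1 + 69×4 + 163×6 + 154×4 + 216×1 = 2151; y[5] = 69×1 + 163×4 + 154×6 + 216×4 + 152×1 = 2661; y[6] = 163×1 + 154×4 + 216×6 + 152×4 + 241×1 = 2924; y[7] = 154×1 + 216×4 + 152×6 + 241×4 = 2894; y[8] = 216×1 + 152×4 + 241×6 = 2270; y[9] = 152×1 + 241×4 = 1116; y[10] = 241×1 = 241 → [65, 329, 829, 1480, 2151, 2661, 2924, 2894, 2270, 1116, 241]. Normalization factor = sum(kernel) = 16.

[65, 329, 829, 1480, 2151, 2661, 2924, 2894, 2270, 1116, 241]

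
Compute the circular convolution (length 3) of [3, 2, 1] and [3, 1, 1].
Use y[k] = Σ_j f[j]·g[(k-j) mod 3]. y[0] = 3×3 + 2×1 + 1×1 = 12; y[1] = 3×1 + 2×3 + 1×1 = 10; y[2] = 3×1 + 2×1 + 1×3 = 8. Result: [12, 10, 8]

[12, 10, 8]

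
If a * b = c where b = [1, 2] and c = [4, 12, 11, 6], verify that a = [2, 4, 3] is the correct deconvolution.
Forward-compute [2, 4, 3] * [1, 2]: c[0] = 2×1 = 2; c[1] = 2×2 + 4×1 = 8; c[2] = 4×2 + 3×1 = 11; c[3] = 3×2 = 6 → [2, 8, 11, 6]. Does not match given c = [4, 12, 11, 6].

Not verified. [2, 4, 3] * [1, 2] = [2, 8, 11, 6], which differs from [4, 12, 11, 6] at index 0.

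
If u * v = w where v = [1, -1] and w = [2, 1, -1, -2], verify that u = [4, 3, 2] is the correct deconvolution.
Forward-compute [4, 3, 2] * [1, -1]: w[0] = 4×1 = 4; w[1] = 4×-1 + 3×1 = -1; w[2] = 3×-1 + 2×1 = -1; w[3] = 2×-1 = -2 → [4, -1, -1, -2]. Does not match given w = [2, 1, -1, -2].

Not verified. [4, 3, 2] * [1, -1] = [4, -1, -1, -2], which differs from [2, 1, -1, -2] at index 0.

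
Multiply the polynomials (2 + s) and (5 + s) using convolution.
Ascending coefficients: a = [2, 1], b = [5, 1]. c[0] = 2×5 = 10; c[1] = 2×1 + 1×5 = 7; c[2] = 1×1 = 1. Result coefficients: [10, 7, 1] → 10 + 7s + s^2

10 + 7s + s^2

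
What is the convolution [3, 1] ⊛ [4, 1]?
y[0] = 3×4 = 12; y[1] = 3×1 + 1×4 = 7; y[2] = 1×1 = 1

[12, 7, 1]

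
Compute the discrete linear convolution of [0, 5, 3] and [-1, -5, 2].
y[0] = 0×-1 = 0; y[1] = 0×-5 + 5×-1 = -5; y[2] = 0×2 + 5×-5 + 3×-1 = -28; y[3] = 5×2 + 3×-5 = -5; y[4] = 3×2 = 6

[0, -5, -28, -5, 6]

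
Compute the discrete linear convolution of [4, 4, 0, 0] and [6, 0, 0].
y[0] = 4×6 = 24; y[1] = 4×0 + 4×6 = 24; y[2] = 4×0 + 4×0 + 0×6 = 0; y[3] = 4×0 + 0×0 + 0×6 = 0; y[4] = 0×0 + 0×0 = 0; y[5] = 0×0 = 0

[24, 24, 0, 0, 0, 0]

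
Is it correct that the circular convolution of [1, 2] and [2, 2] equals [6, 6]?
Recompute circular convolution of [1, 2] and [2, 2]: y[0] = 1×2 + 2×2 = 6; y[1] = 1×2 + 2×2 = 6 → [6, 6]. Given [6, 6] matches, so answer: Yes

Yes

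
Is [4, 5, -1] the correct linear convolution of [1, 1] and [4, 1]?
Recompute linear convolution of [1, 1] and [4, 1]: y[0] = 1×4 = 4; y[1] = 1×1 + 1×4 = 5; y[2] = 1×1 = 1 → [4, 5, 1]. Compare to given [4, 5, -1]: they differ at index 2: given -1, correct 1, so answer: No

No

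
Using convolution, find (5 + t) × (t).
Ascending coefficients: a = [5, 1], b = [0, 1]. c[0] = 5×0 = 0; c[1] = 5×1 + 1×0 = 5; c[2] = 1×1 = 1. Result coefficients: [0, 5, 1] → 5t + t^2

5t + t^2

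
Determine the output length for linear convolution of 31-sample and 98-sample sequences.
Linear/full convolution length: m + n - 1 = 31 + 98 - 1 = 128

128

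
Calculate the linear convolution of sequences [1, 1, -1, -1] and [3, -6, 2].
y[0] = 1×3 = 3; y[1] = 1×-6 + 1×3 = -3; y[2] = 1×2 + 1×-6 + -1×3 = -7; y[3] = 1×2 + -1×-6 + -1×3 = 5; y[4] = -1×2 + -1×-6 = 4; y[5] = -1×2 = -2

[3, -3, -7, 5, 4, -2]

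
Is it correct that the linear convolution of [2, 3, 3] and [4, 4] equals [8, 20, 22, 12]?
Recompute linear convolution of [2, 3, 3] and [4, 4]: y[0] = 2×4 = 8; y[1] = 2×4 + 3×4 = 20; y[2] = 3×4 + 3×4 = 24; y[3] = 3×4 = 12 → [8, 20, 24, 12]. Compare to given [8, 20, 22, 12]: they differ at index 2: given 22, correct 24, so answer: No

No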